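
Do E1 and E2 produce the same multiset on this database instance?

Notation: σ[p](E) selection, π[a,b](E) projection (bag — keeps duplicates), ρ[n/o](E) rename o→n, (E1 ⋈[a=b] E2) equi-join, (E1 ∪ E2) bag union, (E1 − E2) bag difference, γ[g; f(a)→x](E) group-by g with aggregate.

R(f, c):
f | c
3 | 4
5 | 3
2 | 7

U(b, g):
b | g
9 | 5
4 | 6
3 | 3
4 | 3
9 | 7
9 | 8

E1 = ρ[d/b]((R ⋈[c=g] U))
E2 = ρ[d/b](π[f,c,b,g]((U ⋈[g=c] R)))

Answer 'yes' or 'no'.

E1 subexpression sizes:
  R → 3
  U → 6
  (R ⋈[c=g] U) → 3
  ρ[d/b]((R ⋈[c=g] U)) → 3
E2 subexpression sizes:
  U → 6
  R → 3
  (U ⋈[g=c] R) → 3
  π[f,c,b,g]((U ⋈[g=c] R)) → 3
  ρ[d/b](π[f,c,b,g]((U ⋈[g=c] R))) → 3

E1 and E2 produce the same multiset:
f | c | d | g
2 | 7 | 9 | 7
5 | 3 | 3 | 3
5 | 3 | 4 | 3

yes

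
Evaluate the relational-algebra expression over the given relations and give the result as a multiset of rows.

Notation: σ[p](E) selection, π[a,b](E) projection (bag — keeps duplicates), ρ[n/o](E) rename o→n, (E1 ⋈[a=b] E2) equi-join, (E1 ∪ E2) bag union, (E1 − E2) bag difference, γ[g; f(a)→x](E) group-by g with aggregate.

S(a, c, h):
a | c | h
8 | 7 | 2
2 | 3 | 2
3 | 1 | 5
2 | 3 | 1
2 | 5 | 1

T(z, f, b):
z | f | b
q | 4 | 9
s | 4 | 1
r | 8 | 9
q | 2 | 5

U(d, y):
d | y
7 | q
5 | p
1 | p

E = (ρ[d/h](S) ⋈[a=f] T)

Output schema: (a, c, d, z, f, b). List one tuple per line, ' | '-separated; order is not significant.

Subexpression sizes:
  S → 5
  ρ[d/h](S) → 5
  T → 4
  (ρ[d/h](S) ⋈[a=f] T) → 4

== RESULT ==
a | c | d | z | f | b
2 | 3 | 1 | q | 2 | 5
2 | 3 | 2 | q | 2 | 5
2 | 5 | 1 | q | 2 | 5
8 | 7 | 2 | r | 8 | 9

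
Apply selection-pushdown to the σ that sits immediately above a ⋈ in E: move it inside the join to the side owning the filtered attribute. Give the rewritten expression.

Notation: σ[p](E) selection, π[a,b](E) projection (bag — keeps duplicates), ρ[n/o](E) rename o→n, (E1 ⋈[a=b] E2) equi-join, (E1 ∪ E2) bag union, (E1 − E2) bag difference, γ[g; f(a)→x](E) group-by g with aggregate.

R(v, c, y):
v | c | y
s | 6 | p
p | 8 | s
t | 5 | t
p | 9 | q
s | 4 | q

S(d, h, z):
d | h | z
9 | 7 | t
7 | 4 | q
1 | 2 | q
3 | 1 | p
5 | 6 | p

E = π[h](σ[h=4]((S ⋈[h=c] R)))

σ filters on h, owned by the left side.
E' = π[h]((σ[h=4](S) ⋈[h=c] R))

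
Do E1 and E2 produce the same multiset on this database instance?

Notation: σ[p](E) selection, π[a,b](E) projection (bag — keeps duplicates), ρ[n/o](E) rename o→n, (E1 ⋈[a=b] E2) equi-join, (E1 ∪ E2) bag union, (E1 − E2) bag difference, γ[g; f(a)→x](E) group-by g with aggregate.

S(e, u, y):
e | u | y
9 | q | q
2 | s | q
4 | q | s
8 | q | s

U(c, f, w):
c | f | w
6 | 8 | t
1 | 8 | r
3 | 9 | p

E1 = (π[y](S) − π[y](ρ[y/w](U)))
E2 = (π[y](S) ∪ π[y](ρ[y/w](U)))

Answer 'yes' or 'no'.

E1 per-node cardinality:
  S → 4
  π[y](S) → 4
  U → 3
  ρ[y/w](U) → 3
  π[y](ρ[y/w](U)) → 3
  (π[y](S) − π[y](ρ[y/w](U))) → 4
E2 per-node cardinality:
  S → 4
  π[y](S) → 4
  U → 3
  ρ[y/w](U) → 3
  π[y](ρ[y/w](U)) → 3
  (π[y](S) ∪ π[y](ρ[y/w](U))) → 7

E1 result:
y
q
q
s
s
E2 result:
y
p
q
q
r
s
s
t
Witness: ('t',) appears 0× in E1 but 1× in E2.

no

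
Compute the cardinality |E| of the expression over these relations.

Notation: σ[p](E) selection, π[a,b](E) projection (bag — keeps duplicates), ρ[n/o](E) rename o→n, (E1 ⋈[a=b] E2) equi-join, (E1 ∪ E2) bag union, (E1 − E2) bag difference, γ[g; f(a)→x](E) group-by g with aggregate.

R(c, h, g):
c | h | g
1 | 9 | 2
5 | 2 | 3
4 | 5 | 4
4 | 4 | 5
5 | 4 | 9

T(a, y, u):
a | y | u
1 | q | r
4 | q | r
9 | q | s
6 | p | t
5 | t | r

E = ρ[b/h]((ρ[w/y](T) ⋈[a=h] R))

Subexpression sizes:
  T → 5
  ρ[w/y](T) → 5
  R → 5
  (ρ[w/y](T) ⋈[a=h] R) → 4
  ρ[b/h]((ρ[w/y](T) ⋈[a=h] R)) → 4

|E| = 4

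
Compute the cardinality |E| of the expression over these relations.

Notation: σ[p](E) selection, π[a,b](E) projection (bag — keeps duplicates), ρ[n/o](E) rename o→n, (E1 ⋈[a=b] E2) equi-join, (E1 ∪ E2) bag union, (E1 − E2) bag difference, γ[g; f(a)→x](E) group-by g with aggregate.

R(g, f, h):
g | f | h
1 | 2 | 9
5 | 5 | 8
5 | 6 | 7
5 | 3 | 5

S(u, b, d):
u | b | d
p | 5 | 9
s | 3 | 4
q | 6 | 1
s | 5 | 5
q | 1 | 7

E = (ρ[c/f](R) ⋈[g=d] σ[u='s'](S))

Per-node cardinality:
  R → 4
  ρ[c/f](R) → 4
  S → 5
  σ[u='s'](S) → 2
  (ρ[c/f](R) ⋈[g=d] σ[u='s'](S)) → 3

|E| = 3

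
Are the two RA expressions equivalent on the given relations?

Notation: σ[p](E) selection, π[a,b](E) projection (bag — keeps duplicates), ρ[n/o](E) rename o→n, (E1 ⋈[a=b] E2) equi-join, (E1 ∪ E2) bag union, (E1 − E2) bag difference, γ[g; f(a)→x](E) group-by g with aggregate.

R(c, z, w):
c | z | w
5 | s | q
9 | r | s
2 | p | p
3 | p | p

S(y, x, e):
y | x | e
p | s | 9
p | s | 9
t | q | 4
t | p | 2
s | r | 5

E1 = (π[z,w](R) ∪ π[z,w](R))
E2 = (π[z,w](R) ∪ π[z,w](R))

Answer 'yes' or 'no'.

E1 stepwise |·|:
  R → 4
  π[z,w](R) → 4
  R → 4
  π[z,w](R) → 4
  (π[z,w](R) ∪ π[z,w](R)) → 8
E2 stepwise |·|:
  R → 4
  π[z,w](R) → 4
  R → 4
  π[z,w](R) → 4
  (π[z,w](R) ∪ π[z,w](R)) → 8

E1 and E2 produce the same multiset:
z | w
p | p
p | p
p | p
p | p
r | s
r | s
s | q
s | q

yes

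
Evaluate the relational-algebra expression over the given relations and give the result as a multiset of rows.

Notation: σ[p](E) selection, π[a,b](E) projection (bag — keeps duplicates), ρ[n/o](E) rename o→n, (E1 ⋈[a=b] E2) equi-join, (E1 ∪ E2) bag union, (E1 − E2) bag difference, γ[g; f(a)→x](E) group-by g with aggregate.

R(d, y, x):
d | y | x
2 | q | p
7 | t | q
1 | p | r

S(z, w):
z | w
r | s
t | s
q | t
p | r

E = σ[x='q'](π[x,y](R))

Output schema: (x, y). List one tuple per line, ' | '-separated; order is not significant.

Per-node cardinality:
  R → 3
  π[x,y](R) → 3
  σ[x='q'](π[x,y](R)) → 1

== RESULT ==
x | y
q | t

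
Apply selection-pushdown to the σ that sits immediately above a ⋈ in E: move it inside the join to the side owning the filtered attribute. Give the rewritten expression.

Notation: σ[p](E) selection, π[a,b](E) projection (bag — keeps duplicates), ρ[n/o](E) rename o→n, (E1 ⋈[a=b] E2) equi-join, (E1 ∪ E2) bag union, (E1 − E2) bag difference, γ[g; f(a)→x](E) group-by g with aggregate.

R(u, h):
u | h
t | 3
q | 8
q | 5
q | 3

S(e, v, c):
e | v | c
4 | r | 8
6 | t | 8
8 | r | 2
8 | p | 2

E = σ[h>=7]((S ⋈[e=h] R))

σ filters on h, owned by the right side.
E' = (S ⋈[e=h] σ[h>=7](R))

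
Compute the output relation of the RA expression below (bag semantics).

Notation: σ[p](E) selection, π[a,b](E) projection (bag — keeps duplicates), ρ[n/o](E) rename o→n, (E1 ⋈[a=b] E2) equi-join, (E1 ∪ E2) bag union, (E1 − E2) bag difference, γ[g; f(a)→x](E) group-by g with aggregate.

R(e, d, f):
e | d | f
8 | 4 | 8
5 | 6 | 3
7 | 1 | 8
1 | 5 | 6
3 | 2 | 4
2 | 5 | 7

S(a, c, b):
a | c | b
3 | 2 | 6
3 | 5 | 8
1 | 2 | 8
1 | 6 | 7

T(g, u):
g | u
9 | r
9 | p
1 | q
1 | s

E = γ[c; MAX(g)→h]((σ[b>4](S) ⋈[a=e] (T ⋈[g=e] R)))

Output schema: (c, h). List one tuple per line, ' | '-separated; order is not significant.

Subexpression sizes:
  S → 4
  σ[b>4](S) → 4
  T → 4
  R → 6
  (T ⋈[g=e] R) → 2
  (σ[b>4](S) ⋈[a=e] (T ⋈[g=e] R)) → 4
  γ[c; MAX(g)→h]((σ[b>4](S) ⋈[a=e] (T ⋈[g=e] R))) → 2

== RESULT ==
c | h
2 | 1
6 | 1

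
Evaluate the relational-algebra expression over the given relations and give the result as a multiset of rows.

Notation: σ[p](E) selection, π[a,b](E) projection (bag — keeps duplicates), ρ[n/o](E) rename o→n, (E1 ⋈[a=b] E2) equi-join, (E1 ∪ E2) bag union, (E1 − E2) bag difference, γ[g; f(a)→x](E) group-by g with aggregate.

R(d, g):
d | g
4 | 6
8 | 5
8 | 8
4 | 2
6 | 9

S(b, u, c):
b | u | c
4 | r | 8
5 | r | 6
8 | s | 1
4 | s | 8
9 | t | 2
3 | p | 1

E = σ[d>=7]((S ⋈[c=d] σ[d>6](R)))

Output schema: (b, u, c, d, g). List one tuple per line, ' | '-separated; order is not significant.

Row counts bottom-up:
  S → 6
  R → 5
  σ[d>6](R) → 2
  (S ⋈[c=d] σ[d>6](R)) → 4
  σ[d>=7]((S ⋈[c=d] σ[d>6](R))) → 4

== RESULT ==
b | u | c | d | g
4 | r | 8 | 8 | 5
4 | r | 8 | 8 | 8
4 | s | 8 | 8 | 5
4 | s | 8 | 8 | 8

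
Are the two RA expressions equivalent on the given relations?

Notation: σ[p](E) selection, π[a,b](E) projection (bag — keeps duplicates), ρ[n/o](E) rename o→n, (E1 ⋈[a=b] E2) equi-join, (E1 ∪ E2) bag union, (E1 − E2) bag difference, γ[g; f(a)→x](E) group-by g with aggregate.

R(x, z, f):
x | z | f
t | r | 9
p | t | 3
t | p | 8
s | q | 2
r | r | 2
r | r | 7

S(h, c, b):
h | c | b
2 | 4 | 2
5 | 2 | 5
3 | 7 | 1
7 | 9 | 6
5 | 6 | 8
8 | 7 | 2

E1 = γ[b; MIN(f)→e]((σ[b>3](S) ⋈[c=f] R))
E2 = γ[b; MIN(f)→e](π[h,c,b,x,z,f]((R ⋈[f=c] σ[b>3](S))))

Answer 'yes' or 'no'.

E1 row counts bottom-up:
  S → 6
  σ[b>3](S) → 3
  R → 6
  (σ[b>3](S) ⋈[c=f] R) → 3
  γ[b; MIN(f)→e]((σ[b>3](S) ⋈[c=f] R)) → 2
E2 row counts bottom-up:
  R → 6
  S → 6
  σ[b>3](S) → 3
  (R ⋈[f=c] σ[b>3](S)) → 3
  π[h,c,b,x,z,f]((R ⋈[f=c] σ[b>3](S))) → 3
  γ[b; MIN(f)→e](π[h,c,b,x,z,f]((R ⋈[f=c] σ[b>3](S)))) → 2

E1 and E2 produce the same multiset:
b | e
5 | 2
6 | 9

yes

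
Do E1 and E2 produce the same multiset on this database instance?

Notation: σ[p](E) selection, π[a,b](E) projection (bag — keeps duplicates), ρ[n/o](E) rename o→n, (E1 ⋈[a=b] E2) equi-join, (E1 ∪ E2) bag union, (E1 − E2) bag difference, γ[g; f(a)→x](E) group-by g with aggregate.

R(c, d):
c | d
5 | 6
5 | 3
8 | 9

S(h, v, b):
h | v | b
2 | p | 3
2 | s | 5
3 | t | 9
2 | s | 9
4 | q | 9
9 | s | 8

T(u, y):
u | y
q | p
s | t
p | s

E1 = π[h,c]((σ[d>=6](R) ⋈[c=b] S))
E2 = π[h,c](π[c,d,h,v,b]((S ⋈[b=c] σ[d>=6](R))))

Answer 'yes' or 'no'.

E1 stepwise |·|:
  R → 3
  σ[d>=6](R) → 2
  S → 6
  (σ[d>=6](R) ⋈[c=b] S) → 2
  π[h,c]((σ[d>=6](R) ⋈[c=b] S)) → 2
E2 stepwise |·|:
  S → 6
  R → 3
  σ[d>=6](R) → 2
  (S ⋈[b=c] σ[d>=6](R)) → 2
  π[c,d,h,v,b]((S ⋈[b=c] σ[d>=6](R))) → 2
  π[h,c](π[c,d,h,v,b]((S ⋈[b=c] σ[d>=6](R)))) → 2

E1 and E2 produce the same multiset:
h | c
2 | 5
9 | 8

yes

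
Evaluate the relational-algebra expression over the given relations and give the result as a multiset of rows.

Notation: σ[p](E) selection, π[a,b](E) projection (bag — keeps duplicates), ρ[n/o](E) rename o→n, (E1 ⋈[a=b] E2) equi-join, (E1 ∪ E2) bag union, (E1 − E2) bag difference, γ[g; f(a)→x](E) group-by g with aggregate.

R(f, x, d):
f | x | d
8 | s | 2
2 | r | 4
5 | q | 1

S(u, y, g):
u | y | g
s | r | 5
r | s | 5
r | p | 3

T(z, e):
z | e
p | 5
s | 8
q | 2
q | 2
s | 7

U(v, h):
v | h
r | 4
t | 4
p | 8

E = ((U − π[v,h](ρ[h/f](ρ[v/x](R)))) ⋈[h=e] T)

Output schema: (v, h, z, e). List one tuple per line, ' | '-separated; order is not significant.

Stepwise |·|:
  U → 3
  R → 3
  ρ[v/x](R) → 3
  ρ[h/f](ρ[v/x](R)) → 3
  π[v,h](ρ[h/f](ρ[v/x](R))) → 3
  (U − π[v,h](ρ[h/f](ρ[v/x](R)))) → 3
  T → 5
  ((U − π[v,h](ρ[h/f](ρ[v/x](R)))) ⋈[h=e] T) → 1

== RESULT ==
v | h | z | e
p | 8 | s | 8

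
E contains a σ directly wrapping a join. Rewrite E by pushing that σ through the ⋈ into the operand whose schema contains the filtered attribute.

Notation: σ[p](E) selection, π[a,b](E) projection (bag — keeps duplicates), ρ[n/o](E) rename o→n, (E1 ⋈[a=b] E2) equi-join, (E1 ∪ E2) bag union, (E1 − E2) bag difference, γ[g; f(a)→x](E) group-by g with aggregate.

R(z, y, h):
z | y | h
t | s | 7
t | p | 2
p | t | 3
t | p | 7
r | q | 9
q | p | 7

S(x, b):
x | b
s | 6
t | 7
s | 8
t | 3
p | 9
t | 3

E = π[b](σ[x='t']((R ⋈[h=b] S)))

σ filters on x, owned by the right side.
E' = π[b]((R ⋈[h=b] σ[x='t'](S)))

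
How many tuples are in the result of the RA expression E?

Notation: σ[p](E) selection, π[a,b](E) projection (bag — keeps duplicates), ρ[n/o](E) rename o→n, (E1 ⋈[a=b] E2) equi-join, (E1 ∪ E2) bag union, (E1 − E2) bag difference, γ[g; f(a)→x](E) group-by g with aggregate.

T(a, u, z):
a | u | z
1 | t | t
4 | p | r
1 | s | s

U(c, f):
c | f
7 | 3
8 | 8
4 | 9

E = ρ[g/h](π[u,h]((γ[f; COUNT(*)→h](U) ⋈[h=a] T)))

Stepwise |·|:
  U → 3
  γ[f; COUNT(*)→h](U) → 3
  T → 3
  (γ[f; COUNT(*)→h](U) ⋈[h=a] T) → 6
  π[u,h]((γ[f; COUNT(*)→h](U) ⋈[h=a] T)) → 6
  ρ[g/h](π[u,h]((γ[f; COUNT(*)→h](U) ⋈[h=a] T))) → 6

|E| = 6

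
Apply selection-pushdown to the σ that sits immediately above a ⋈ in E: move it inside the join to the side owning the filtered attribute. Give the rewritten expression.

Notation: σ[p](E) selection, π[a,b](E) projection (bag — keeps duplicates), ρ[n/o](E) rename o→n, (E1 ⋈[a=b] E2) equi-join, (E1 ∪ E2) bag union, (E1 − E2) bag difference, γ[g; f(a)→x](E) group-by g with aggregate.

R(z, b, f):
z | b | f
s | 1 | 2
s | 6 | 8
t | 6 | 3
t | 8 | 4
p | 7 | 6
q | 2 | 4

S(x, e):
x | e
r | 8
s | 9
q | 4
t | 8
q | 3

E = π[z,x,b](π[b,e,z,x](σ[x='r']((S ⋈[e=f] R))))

σ filters on x, owned by the left side.
E' = π[z,x,b](π[b,e,z,x]((σ[x='r'](S) ⋈[e=f] R)))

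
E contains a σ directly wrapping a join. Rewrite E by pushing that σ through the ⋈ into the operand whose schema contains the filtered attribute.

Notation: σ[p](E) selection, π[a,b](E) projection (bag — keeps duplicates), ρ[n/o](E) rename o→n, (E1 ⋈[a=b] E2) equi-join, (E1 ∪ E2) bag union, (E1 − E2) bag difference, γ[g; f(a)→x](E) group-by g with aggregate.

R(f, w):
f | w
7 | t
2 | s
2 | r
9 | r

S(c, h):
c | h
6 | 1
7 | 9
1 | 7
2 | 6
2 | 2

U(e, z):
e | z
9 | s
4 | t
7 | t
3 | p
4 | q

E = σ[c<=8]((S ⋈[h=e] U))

σ filters on c, owned by the left side.
E' = (σ[c<=8](S) ⋈[h=e] U)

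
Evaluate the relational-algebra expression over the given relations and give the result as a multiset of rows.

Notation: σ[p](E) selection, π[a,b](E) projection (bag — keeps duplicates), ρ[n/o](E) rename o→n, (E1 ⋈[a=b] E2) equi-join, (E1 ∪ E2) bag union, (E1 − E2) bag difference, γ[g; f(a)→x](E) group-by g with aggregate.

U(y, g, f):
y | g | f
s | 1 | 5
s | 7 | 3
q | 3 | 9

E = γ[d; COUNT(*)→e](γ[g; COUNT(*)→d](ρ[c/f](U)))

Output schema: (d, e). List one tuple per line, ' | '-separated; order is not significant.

Row counts bottom-up:
  U → 3
  ρ[c/f](U) → 3
  γ[g; COUNT(*)→d](ρ[c/f](U)) → 3
  γ[d; COUNT(*)→e](γ[g; COUNT(*)→d](ρ[c/f](U))) → 1

== RESULT ==
d | e
1 | 3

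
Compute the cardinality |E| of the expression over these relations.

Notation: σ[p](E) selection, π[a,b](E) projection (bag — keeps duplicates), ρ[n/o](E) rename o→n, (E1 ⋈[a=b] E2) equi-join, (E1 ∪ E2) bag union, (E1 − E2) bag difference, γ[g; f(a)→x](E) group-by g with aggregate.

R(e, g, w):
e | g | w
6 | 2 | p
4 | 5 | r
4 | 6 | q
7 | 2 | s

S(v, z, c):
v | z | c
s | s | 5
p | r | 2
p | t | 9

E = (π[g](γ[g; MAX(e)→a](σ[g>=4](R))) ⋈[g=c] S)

Per-node cardinality:
  R → 4
  σ[g>=4](R) → 2
  γ[g; MAX(e)→a](σ[g>=4](R)) → 2
  π[g](γ[g; MAX(e)→a](σ[g>=4](R))) → 2
  S → 3
  (π[g](γ[g; MAX(e)→a](σ[g>=4](R))) ⋈[g=c] S) → 1

|E| = 1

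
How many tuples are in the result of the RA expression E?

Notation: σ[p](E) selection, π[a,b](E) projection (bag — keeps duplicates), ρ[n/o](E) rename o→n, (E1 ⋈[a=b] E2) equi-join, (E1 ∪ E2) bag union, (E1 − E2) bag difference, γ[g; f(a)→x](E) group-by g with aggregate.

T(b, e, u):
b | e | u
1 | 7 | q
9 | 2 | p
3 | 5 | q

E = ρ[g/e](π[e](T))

Row counts bottom-up:
  T → 3
  π[e](T) → 3
  ρ[g/e](π[e](T)) → 3

|E| = 3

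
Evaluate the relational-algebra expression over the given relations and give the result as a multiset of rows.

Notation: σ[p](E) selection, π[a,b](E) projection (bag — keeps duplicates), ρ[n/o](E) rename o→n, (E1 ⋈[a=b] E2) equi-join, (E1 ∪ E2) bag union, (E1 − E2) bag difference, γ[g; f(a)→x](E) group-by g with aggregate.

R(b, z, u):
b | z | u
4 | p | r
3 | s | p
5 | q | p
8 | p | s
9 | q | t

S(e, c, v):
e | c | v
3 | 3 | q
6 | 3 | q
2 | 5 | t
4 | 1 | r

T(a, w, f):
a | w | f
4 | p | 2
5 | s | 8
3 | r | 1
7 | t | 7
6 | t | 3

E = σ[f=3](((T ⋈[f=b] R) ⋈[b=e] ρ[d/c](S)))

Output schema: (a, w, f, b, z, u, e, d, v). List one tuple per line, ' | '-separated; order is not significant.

Subexpression sizes:
  T → 5
  R → 5
  (T ⋈[f=b] R) → 2
  S → 4
  ρ[d/c](S) → 4
  ((T ⋈[f=b] R) ⋈[b=e] ρ[d/c](S)) → 1
  σ[f=3](((T ⋈[f=b] R) ⋈[b=e] ρ[d/c](S))) → 1

== RESULT ==
a | w | f | b | z | u | e | d | v
6 | t | 3 | 3 | s | p | 3 | 3 | q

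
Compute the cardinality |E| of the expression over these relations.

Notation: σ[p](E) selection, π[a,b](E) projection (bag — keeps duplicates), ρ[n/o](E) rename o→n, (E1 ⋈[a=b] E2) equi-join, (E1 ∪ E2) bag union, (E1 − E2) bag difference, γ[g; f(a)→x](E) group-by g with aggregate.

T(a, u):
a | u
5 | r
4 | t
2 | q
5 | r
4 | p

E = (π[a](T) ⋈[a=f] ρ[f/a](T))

Stepwise |·|:
  T → 5
  π[a](T) → 5
  T → 5
  ρ[f/a](T) → 5
  (π[a](T) ⋈[a=f] ρ[f/a](T)) → 9

|E| = 9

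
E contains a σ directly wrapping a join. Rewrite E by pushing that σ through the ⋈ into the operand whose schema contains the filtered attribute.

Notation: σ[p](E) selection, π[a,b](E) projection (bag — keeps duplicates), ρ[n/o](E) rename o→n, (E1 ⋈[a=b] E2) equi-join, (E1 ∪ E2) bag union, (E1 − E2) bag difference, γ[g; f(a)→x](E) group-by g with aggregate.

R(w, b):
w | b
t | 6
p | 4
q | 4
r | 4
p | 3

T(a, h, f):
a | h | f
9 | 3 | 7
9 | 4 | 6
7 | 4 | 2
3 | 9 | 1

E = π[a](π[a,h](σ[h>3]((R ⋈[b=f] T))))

σ filters on h, owned by the right side.
E' = π[a](π[a,h]((R ⋈[b=f] σ[h>3](T))))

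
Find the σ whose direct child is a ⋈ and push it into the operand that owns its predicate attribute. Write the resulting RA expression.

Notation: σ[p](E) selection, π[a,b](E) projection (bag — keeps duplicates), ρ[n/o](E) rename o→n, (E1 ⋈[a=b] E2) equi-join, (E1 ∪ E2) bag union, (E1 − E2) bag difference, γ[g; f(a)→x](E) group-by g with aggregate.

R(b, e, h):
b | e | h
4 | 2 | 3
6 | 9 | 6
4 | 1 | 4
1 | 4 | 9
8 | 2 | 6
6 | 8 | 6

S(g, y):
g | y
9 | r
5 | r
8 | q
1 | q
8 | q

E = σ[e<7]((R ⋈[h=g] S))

σ filters on e, owned by the left side.
E' = (σ[e<7](R) ⋈[h=g] S)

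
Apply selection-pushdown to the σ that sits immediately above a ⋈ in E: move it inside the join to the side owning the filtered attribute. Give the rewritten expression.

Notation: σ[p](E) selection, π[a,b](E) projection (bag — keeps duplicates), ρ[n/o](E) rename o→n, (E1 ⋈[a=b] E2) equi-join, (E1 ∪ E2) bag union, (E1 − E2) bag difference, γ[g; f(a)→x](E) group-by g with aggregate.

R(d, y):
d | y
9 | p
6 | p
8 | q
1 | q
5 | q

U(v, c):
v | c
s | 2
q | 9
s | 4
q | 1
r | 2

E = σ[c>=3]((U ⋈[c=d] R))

σ filters on c, owned by the left side.
E' = (σ[c>=3](U) ⋈[c=d] R)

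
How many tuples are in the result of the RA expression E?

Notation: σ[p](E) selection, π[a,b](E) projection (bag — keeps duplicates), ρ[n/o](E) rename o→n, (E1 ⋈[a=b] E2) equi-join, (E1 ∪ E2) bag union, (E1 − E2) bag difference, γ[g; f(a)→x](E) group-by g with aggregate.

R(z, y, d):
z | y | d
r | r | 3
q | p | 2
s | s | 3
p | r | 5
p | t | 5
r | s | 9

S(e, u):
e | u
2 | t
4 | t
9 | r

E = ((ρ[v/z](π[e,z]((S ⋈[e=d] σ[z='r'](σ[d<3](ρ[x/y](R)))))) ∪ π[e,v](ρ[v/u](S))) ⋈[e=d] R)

Per-node cardinality:
  S → 3
  R → 6
  ρ[x/y](R) → 6
  σ[d<3](ρ[x/y](R)) → 1
  σ[z='r'](σ[d<3](ρ[x/y](R))) → 0
  (S ⋈[e=d] σ[z='r'](σ[d<3](ρ[x/y](R)))) → 0
  π[e,z]((S ⋈[e=d] σ[z='r'](σ[d<3](ρ[x/y](R))))) → 0
  ρ[v/z](π[e,z]((S ⋈[e=d] σ[z='r'](σ[d<3](ρ[x/y](R)))))) → 0
  S → 3
  ρ[v/u](S) → 3
  π[e,v](ρ[v/u](S)) → 3
  (ρ[v/z](π[e,z]((S ⋈[e=d] σ[z='r'](σ[d<3](ρ[x/y](R)))))) ∪ π[e,v](ρ[v/u](S))) → 3
  R → 6
  ((ρ[v/z](π[e,z]((S ⋈[e=d] σ[z='r'](σ[d<3](ρ[x/y](R)))))) ∪ π[e,v](ρ[v/u](S))) ⋈[e=d] R) → 2

|E| = 2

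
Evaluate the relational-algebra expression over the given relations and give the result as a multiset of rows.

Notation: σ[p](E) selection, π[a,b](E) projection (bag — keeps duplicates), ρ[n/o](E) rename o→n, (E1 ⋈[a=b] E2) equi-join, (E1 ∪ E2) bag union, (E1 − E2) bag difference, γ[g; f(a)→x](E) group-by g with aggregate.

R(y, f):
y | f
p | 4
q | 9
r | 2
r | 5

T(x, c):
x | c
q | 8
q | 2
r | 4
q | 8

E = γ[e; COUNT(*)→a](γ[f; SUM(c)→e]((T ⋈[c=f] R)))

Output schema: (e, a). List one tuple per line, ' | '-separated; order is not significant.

Row counts bottom-up:
  T → 4
  R → 4
  (T ⋈[c=f] R) → 2
  γ[f; SUM(c)→e]((T ⋈[c=f] R)) → 2
  γ[e; COUNT(*)→a](γ[f; SUM(c)→e]((T ⋈[c=f] R))) → 2

== RESULT ==
e | a
2 | 1
4 | 1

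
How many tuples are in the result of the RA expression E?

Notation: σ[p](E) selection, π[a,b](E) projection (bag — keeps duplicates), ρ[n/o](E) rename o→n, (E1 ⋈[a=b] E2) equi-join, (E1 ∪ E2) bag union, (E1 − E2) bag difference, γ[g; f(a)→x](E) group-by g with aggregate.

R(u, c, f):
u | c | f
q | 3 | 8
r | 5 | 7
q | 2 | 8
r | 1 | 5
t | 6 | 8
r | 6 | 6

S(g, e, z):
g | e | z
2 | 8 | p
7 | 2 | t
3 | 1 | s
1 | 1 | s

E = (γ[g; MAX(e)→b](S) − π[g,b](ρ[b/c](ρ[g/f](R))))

Row counts bottom-up:
  S → 4
  γ[g; MAX(e)→b](S) → 4
  R → 6
  ρ[g/f](R) → 6
  ρ[b/c](ρ[g/f](R)) → 6
  π[g,b](ρ[b/c](ρ[g/f](R))) → 6
  (γ[g; MAX(e)→b](S) − π[g,b](ρ[b/c](ρ[g/f](R)))) → 4

|E| = 4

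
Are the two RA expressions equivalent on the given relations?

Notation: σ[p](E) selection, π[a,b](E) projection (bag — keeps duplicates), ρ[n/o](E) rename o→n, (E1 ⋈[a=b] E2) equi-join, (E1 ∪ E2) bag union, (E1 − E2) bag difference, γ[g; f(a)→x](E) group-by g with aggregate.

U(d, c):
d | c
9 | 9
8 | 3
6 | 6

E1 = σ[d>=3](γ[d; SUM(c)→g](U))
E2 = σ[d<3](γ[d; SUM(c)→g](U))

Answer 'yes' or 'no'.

E1 row counts bottom-up:
  U → 3
  γ[d; SUM(c)→g](U) → 3
  σ[d>=3](γ[d; SUM(c)→g](U)) → 3
E2 row counts bottom-up:
  U → 3
  γ[d; SUM(c)→g](U) → 3
  σ[d<3](γ[d; SUM(c)→g](U)) → 0

E1 result:
d | g
6 | 6
8 | 3
9 | 9
E2 result:
d | g
(0 rows)
Witness: (6, 6) appears 1× in E1 but 0× in E2.

no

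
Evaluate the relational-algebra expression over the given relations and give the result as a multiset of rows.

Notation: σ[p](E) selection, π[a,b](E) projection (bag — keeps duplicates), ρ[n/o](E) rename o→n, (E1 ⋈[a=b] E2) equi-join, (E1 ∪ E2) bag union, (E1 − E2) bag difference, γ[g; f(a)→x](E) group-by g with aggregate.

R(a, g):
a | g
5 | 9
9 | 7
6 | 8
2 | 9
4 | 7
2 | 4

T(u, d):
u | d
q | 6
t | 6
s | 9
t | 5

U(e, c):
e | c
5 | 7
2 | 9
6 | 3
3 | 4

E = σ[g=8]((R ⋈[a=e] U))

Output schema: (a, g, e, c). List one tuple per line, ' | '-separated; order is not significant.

Stepwise |·|:
  R → 6
  U → 4
  (R ⋈[a=e] U) → 4
  σ[g=8]((R ⋈[a=e] U)) → 1

== RESULT ==
a | g | e | c
6 | 8 | 6 | 3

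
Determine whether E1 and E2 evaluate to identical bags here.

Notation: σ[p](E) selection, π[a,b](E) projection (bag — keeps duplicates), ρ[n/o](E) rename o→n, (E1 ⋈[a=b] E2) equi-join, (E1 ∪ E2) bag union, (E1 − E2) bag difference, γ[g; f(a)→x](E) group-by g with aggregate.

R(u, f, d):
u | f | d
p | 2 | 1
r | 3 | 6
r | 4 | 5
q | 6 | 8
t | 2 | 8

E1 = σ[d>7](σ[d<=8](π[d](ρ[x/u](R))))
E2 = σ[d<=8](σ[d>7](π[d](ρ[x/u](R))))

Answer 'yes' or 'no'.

E1 stepwise |·|:
  R → 5
  ρ[x/u](R) → 5
  π[d](ρ[x/u](R)) → 5
  σ[d<=8](π[d](ρ[x/u](R))) → 5
  σ[d>7](σ[d<=8](π[d](ρ[x/u](R)))) → 2
E2 stepwise |·|:
  R → 5
  ρ[x/u](R) → 5
  π[d](ρ[x/u](R)) → 5
  σ[d>7](π[d](ρ[x/u](R))) → 2
  σ[d<=8](σ[d>7](π[d](ρ[x/u](R)))) → 2

E1 and E2 produce the same multiset:
d
8
8

yes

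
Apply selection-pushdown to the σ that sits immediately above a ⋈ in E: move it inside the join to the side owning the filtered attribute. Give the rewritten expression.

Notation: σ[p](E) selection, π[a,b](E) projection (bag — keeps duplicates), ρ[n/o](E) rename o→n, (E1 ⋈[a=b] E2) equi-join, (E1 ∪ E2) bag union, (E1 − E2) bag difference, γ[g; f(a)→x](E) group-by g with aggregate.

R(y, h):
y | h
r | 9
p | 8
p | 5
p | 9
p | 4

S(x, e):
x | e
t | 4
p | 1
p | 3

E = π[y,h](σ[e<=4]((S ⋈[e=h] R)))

σ filters on e, owned by the left side.
E' = π[y,h]((σ[e<=4](S) ⋈[e=h] R))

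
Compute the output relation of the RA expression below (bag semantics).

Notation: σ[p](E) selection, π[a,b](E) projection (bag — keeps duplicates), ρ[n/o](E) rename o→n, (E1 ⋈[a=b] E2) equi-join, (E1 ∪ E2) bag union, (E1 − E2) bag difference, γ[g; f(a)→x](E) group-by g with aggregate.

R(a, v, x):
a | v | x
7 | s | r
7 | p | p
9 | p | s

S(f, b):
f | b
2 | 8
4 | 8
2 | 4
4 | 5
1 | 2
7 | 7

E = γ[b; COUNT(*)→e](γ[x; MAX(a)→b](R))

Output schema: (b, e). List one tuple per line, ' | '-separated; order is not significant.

Subexpression sizes:
  R → 3
  γ[x; MAX(a)→b](R) → 3
  γ[b; COUNT(*)→e](γ[x; MAX(a)→b](R)) → 2

== RESULT ==
b | e
7 | 2
9 | 1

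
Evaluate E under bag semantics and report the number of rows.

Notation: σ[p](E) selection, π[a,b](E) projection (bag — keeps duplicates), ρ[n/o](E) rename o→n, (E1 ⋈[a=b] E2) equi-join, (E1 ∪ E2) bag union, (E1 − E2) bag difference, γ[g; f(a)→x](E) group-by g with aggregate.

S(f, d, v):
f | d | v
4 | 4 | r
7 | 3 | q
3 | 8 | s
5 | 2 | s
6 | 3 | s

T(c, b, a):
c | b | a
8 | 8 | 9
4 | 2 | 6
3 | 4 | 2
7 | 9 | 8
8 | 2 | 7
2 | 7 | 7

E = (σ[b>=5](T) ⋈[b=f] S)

Subexpression sizes:
  T → 6
  σ[b>=5](T) → 3
  S → 5
  (σ[b>=5](T) ⋈[b=f] S) → 1

|E| = 1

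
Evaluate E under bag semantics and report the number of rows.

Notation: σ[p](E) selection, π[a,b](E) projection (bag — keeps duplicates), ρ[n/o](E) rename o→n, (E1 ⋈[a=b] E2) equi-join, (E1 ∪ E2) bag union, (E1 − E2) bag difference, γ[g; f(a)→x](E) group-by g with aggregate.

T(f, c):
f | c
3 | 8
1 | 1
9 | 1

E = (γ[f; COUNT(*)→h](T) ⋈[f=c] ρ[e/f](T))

Row counts bottom-up:
  T → 3
  γ[f; COUNT(*)→h](T) → 3
  T → 3
  ρ[e/f](T) → 3
  (γ[f; COUNT(*)→h](T) ⋈[f=c] ρ[e/f](T)) → 2

|E| = 2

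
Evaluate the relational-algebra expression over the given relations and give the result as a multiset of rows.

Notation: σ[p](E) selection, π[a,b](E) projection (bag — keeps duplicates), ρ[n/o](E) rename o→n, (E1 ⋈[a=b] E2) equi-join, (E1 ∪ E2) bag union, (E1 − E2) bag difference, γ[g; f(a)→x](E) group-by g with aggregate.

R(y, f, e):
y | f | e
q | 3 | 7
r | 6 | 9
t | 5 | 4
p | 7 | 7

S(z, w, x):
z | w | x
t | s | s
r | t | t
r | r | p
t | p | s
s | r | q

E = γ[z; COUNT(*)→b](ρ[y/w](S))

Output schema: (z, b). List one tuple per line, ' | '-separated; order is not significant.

Subexpression sizes:
  S → 5
  ρ[y/w](S) → 5
  γ[z; COUNT(*)→b](ρ[y/w](S)) → 3

== RESULT ==
z | b
r | 2
s | 1
t | 2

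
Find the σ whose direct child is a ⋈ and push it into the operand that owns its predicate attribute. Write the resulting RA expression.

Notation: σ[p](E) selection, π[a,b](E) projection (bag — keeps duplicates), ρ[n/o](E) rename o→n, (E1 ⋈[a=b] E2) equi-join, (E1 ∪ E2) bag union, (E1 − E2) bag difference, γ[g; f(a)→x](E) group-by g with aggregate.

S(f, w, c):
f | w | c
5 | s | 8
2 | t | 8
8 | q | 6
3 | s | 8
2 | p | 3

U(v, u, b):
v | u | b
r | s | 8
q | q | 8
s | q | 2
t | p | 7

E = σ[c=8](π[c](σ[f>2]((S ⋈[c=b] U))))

σ filters on f, owned by the left side.
E' = σ[c=8](π[c]((σ[f>2](S) ⋈[c=b] U)))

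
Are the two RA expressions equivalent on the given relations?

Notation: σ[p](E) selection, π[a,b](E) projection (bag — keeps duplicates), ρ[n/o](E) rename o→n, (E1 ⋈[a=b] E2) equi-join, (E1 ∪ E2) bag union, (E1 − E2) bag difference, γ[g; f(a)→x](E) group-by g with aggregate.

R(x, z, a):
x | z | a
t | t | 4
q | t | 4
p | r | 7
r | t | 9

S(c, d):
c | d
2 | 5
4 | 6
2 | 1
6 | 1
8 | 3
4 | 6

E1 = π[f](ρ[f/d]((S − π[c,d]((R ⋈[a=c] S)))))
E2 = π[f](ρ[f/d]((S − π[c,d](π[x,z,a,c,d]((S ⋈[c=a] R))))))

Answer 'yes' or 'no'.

E1 row counts bottom-up:
  S → 6
  R → 4
  S → 6
  (R ⋈[a=c] S) → 4
  π[c,d]((R ⋈[a=c] S)) → 4
  (S − π[c,d]((R ⋈[a=c] S))) → 4
  ρ[f/d]((S − π[c,d]((R ⋈[a=c] S)))) → 4
  π[f](ρ[f/d]((S − π[c,d]((R ⋈[a=c] S))))) → 4
E2 row counts bottom-up:
  S → 6
  S → 6
  R → 4
  (S ⋈[c=a] R) → 4
  π[x,z,a,c,d]((S ⋈[c=a] R)) → 4
  π[c,d](π[x,z,a,c,d]((S ⋈[c=a] R))) → 4
  (S − π[c,d](π[x,z,a,c,d]((S ⋈[c=a] R)))) → 4
  ρ[f/d]((S − π[c,d](π[x,z,a,c,d]((S ⋈[c=a] R))))) → 4
  π[f](ρ[f/d]((S − π[c,d](π[x,z,a,c,d]((S ⋈[c=a] R)))))) → 4

E1 and E2 produce the same multiset:
f
1
1
3
5

yes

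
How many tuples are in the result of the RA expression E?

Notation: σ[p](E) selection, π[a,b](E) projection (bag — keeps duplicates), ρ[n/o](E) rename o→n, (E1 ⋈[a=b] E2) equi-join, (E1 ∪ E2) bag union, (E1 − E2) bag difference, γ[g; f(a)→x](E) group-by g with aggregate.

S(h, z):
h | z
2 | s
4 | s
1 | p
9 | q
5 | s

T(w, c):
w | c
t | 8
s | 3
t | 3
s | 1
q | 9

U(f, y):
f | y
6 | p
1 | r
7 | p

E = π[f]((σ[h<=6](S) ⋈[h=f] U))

Stepwise |·|:
  S → 5
  σ[h<=6](S) → 4
  U → 3
  (σ[h<=6](S) ⋈[h=f] U) → 1
  π[f]((σ[h<=6](S) ⋈[h=f] U)) → 1

|E| = 1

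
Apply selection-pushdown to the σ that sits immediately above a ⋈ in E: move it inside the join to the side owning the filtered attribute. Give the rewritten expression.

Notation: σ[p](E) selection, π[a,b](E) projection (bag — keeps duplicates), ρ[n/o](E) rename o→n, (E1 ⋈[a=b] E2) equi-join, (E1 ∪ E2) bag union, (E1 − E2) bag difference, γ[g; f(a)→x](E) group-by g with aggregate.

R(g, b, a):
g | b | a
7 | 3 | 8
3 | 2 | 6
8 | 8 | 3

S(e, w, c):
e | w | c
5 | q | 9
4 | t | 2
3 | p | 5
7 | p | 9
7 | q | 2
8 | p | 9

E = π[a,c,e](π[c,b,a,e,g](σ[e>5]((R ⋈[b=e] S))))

σ filters on e, owned by the right side.
E' = π[a,c,e](π[c,b,a,e,g]((R ⋈[b=e] σ[e>5](S))))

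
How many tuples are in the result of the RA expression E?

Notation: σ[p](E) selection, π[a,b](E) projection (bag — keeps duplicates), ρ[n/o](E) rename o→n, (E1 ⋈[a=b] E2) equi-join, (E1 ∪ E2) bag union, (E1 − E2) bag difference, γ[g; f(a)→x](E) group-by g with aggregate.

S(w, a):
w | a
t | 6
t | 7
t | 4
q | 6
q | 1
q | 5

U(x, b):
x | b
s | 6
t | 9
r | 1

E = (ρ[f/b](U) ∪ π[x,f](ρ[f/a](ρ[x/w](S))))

Row counts bottom-up:
  U → 3
  ρ[f/b](U) → 3
  S → 6
  ρ[x/w](S) → 6
  ρ[f/a](ρ[x/w](S)) → 6
  π[x,f](ρ[f/a](ρ[x/w](S))) → 6
  (ρ[f/b](U) ∪ π[x,f](ρ[f/a](ρ[x/w](S)))) → 9

|E| = 9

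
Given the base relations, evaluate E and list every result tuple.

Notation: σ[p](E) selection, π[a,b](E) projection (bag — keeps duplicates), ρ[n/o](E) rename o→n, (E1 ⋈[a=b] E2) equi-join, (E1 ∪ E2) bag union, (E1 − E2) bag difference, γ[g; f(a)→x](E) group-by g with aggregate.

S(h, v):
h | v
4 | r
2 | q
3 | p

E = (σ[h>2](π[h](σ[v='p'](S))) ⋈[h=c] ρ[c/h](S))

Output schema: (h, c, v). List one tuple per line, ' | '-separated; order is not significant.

Per-node cardinality:
  S → 3
  σ[v='p'](S) → 1
  π[h](σ[v='p'](S)) → 1
  σ[h>2](π[h](σ[v='p'](S))) → 1
  S → 3
  ρ[c/h](S) → 3
  (σ[h>2](π[h](σ[v='p'](S))) ⋈[h=c] ρ[c/h](S)) → 1

== RESULT ==
h | c | v
3 | 3 | p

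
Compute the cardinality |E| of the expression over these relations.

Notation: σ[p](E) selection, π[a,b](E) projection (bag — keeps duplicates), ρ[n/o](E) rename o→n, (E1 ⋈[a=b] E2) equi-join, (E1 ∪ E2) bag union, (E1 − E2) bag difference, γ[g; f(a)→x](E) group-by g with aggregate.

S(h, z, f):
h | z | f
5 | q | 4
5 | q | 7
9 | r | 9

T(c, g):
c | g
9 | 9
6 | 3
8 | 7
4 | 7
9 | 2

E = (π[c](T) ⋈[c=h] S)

Row counts bottom-up:
  T → 5
  π[c](T) → 5
  S → 3
  (π[c](T) ⋈[c=h] S) → 2

|E| = 2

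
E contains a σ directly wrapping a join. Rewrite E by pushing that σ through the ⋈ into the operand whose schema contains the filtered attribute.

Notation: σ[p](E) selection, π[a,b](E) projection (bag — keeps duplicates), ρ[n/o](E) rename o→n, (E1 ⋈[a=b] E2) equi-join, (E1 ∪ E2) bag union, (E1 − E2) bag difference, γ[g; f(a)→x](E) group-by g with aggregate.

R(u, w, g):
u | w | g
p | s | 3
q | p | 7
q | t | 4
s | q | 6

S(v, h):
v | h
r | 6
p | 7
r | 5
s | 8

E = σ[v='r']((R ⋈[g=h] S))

σ filters on v, owned by the right side.
E' = (R ⋈[g=h] σ[v='r'](S))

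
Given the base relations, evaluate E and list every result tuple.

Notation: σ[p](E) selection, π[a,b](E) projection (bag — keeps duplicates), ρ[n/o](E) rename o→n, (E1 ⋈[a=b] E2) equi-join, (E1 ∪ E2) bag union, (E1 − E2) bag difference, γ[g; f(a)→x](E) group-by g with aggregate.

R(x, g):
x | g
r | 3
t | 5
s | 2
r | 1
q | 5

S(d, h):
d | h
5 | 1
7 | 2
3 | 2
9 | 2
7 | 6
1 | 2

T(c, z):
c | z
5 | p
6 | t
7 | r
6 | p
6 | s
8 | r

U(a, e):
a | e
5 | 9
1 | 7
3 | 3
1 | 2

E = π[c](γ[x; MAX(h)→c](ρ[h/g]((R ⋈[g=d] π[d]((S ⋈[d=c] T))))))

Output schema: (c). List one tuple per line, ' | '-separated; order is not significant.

Per-node cardinality:
  R → 5
  S → 6
  T → 6
  (S ⋈[d=c] T) → 3
  π[d]((S ⋈[d=c] T)) → 3
  (R ⋈[g=d] π[d]((S ⋈[d=c] T))) → 2
  ρ[h/g]((R ⋈[g=d] π[d]((S ⋈[d=c] T)))) → 2
  γ[x; MAX(h)→c](ρ[h/g]((R ⋈[g=d] π[d]((S ⋈[d=c] T))))) → 2
  π[c](γ[x; MAX(h)→c](ρ[h/g]((R ⋈[g=d] π[d]((S ⋈[d=c] T)))))) → 2

== RESULT ==
c
5
5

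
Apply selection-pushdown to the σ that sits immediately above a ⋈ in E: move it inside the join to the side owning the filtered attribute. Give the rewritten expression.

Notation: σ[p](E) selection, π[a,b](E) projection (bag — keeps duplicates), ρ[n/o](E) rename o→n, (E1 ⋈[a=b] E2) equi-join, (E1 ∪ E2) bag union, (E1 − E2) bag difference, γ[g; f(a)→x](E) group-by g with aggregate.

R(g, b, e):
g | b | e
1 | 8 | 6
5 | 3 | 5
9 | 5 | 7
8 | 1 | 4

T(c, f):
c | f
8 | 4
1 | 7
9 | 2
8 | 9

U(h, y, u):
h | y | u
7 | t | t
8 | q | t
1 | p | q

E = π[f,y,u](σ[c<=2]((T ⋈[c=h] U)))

σ filters on c, owned by the left side.
E' = π[f,y,u]((σ[c<=2](T) ⋈[c=h] U))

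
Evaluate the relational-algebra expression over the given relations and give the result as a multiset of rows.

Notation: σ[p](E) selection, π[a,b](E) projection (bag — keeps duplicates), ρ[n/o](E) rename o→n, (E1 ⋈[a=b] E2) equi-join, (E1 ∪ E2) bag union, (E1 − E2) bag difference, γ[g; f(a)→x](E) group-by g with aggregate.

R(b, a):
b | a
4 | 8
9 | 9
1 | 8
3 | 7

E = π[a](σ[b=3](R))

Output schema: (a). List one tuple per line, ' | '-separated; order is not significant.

Per-node cardinality:
  R → 4
  σ[b=3](R) → 1
  π[a](σ[b=3](R)) → 1

== RESULT ==
a
7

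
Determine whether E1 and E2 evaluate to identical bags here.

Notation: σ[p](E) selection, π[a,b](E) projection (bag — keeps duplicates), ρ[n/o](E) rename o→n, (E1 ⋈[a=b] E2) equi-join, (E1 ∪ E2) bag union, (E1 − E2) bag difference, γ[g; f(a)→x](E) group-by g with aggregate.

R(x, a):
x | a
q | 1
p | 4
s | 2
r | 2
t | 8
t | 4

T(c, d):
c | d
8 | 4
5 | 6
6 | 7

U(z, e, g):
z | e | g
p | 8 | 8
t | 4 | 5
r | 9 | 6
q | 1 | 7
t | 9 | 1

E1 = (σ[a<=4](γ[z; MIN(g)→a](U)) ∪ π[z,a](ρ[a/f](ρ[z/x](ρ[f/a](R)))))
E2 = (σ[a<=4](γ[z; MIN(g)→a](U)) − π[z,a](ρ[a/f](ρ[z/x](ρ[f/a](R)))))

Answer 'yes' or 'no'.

E1 stepwise |·|:
  U → 5
  γ[z; MIN(g)→a](U) → 4
  σ[a<=4](γ[z; MIN(g)→a](U)) → 1
  R → 6
  ρ[f/a](R) → 6
  ρ[z/x](ρ[f/a](R)) → 6
  ρ[a/f](ρ[z/x](ρ[f/a](R))) → 6
  π[z,a](ρ[a/f](ρ[z/x](ρ[f/a](R)))) → 6
  (σ[a<=4](γ[z; MIN(g)→a](U)) ∪ π[z,a](ρ[a/f](ρ[z/x](ρ[f/a](R))))) → 7
E2 stepwise |·|:
  U → 5
  γ[z; MIN(g)→a](U) → 4
  σ[a<=4](γ[z; MIN(g)→a](U)) → 1
  R → 6
  ρ[f/a](R) → 6
  ρ[z/x](ρ[f/a](R)) → 6
  ρ[a/f](ρ[z/x](ρ[f/a](R))) → 6
  π[z,a](ρ[a/f](ρ[z/x](ρ[f/a](R)))) → 6
  (σ[a<=4](γ[z; MIN(g)→a](U)) − π[z,a](ρ[a/f](ρ[z/x](ρ[f/a](R))))) → 1

E1 result:
z | a
p | 4
q | 1
r | 2
s | 2
t | 1
t | 4
t | 8
E2 result:
z | a
t | 1
Witness: ('t', 8) appears 1× in E1 but 0× in E2.

no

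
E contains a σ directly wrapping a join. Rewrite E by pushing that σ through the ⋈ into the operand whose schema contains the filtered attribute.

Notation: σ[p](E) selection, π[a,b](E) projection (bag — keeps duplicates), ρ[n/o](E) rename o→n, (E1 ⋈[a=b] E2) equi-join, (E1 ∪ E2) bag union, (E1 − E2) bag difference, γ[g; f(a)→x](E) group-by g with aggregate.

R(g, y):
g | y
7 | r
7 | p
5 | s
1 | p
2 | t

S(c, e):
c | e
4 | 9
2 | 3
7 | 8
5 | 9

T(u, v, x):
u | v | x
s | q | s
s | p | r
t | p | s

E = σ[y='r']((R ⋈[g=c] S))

σ filters on y, owned by the left side.
E' = (σ[y='r'](R) ⋈[g=c] S)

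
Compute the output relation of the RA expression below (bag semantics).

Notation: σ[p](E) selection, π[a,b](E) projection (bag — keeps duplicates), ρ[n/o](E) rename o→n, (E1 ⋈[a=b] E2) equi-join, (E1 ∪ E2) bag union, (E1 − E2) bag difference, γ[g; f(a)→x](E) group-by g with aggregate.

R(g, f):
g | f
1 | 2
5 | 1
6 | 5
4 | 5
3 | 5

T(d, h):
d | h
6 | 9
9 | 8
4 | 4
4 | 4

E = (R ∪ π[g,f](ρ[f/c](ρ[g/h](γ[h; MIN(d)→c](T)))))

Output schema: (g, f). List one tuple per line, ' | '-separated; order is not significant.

Per-node cardinality:
  R → 5
  T → 4
  γ[h; MIN(d)→c](T) → 3
  ρ[g/h](γ[h; MIN(d)→c](T)) → 3
  ρ[f/c](ρ[g/h](γ[h; MIN(d)→c](T))) → 3
  π[g,f](ρ[f/c](ρ[g/h](γ[h; MIN(d)→c](T)))) → 3
  (R ∪ π[g,f](ρ[f/c](ρ[g/h](γ[h; MIN(d)→c](T))))) → 8

== RESULT ==
g | f
1 | 2
3 | 5
4 | 4
4 | 5
5 | 1
6 | 5
8 | 9
9 | 6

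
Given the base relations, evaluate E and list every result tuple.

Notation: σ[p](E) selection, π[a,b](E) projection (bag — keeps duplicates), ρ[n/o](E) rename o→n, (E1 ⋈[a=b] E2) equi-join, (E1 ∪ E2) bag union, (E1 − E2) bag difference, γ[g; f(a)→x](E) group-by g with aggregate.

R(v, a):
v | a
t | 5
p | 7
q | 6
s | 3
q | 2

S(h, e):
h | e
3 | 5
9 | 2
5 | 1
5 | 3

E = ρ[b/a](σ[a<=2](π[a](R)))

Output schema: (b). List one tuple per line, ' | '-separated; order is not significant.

Row counts bottom-up:
  R → 5
  π[a](R) → 5
  σ[a<=2](π[a](R)) → 1
  ρ[b/a](σ[a<=2](π[a](R))) → 1

== RESULT ==
b
2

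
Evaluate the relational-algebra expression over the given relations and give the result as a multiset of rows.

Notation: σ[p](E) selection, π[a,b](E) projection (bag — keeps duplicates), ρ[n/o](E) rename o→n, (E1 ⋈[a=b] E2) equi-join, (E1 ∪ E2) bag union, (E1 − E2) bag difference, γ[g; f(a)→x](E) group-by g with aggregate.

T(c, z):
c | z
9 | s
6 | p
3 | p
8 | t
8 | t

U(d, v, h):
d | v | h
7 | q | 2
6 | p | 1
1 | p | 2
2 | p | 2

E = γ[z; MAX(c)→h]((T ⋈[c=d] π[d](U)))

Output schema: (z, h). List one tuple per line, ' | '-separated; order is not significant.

Row counts bottom-up:
  T → 5
  U → 4
  π[d](U) → 4
  (T ⋈[c=d] π[d](U)) → 1
  γ[z; MAX(c)→h]((T ⋈[c=d] π[d](U))) → 1

== RESULT ==
z | h
p | 6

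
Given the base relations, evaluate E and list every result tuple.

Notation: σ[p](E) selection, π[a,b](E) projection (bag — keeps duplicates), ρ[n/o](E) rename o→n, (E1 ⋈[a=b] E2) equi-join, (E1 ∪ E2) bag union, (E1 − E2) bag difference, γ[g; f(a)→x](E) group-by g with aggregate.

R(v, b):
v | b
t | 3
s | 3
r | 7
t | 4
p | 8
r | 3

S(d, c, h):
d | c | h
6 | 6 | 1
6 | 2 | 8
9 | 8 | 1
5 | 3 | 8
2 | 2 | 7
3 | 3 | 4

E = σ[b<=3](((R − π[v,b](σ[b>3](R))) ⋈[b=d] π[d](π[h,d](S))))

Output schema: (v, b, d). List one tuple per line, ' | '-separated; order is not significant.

Stepwise |·|:
  R → 6
  R → 6
  σ[b>3](R) → 3
  π[v,b](σ[b>3](R)) → 3
  (R − π[v,b](σ[b>3](R))) → 3
  S → 6
  π[h,d](S) → 6
  π[d](π[h,d](S)) → 6
  ((R − π[v,b](σ[b>3](R))) ⋈[b=d] π[d](π[h,d](S))) → 3
  σ[b<=3](((R − π[v,b](σ[b>3](R))) ⋈[b=d] π[d](π[h,d](S)))) → 3

== RESULT ==
v | b | d
r | 3 | 3
s | 3 | 3
t | 3 | 3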